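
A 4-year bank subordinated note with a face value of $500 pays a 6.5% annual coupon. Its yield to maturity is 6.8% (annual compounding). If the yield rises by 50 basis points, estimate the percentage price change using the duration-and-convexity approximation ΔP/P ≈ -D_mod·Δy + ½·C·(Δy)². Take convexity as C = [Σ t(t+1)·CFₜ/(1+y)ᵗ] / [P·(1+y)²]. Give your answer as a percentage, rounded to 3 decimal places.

-1.688%

With y = 0.068:
  t   CF        PV=CF/(1+0.068)^t    t·PV        t(t+1)·PV
  1        32.50        30.4307        30.4307          60.8614
  2        32.50        28.4932        56.9864         170.9591
  3        32.50        26.6790        80.0370         320.1480
  4       532.50       409.2933     1,637.1731       8,185.8654
  Σ                    494.8962     1,804.6271       8,737.8339
P = 494.8962; D_Mac = 3.64648 yrs; D_mod = 3.41430 yrs; C = 15.47915.
Duration effect: -3.41430 × (+0.005) = -0.017072
Convexity effect: 0.5 × 15.47915 × (0.005)² = +0.0001935
ΔP/P ≈ -0.017072 + 0.0001935 = -0.016878 = -1.6878%.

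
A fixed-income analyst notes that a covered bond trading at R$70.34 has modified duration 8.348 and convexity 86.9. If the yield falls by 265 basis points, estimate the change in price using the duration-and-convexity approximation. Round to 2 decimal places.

Duration effect: -D_mod·Δy = -8.348 × (-0.0265) = +0.221222
Convexity effect: ½·C·(Δy)² = 0.5 × 86.9 × (-0.0265)² = +0.0305127625
ΔP/P ≈ +0.221222 + 0.0305127625 = +0.2517347625
ΔP ≈ 70.34 × (+0.2517347625) = +17.70702319425.

+R$17.71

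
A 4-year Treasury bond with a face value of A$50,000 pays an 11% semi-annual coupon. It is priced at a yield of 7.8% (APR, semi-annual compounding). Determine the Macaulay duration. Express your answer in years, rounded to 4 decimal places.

Periodic yield y = 0.039. Discount each cash flow and weight by its period:
  t   CF        PV=CF/(1+0.039)^t    t·PV
  1     2,750.00     2,646.7757     2,646.7757
  2     2,750.00     2,547.4261     5,094.8523
  3     2,750.00     2,451.8057     7,355.4171
  4     2,750.00     2,359.7745     9,439.0980
  5     2,750.00     2,271.1978    11,355.9889
  6     2,750.00     2,185.9459    13,115.6754
  7     2,750.00     2,103.8940    14,727.2582
  8    52,750.00    38,841.6869   310,733.4955
  Σ                 55,408.5067   374,468.5611
Price P = Σ PV = 55,408.5067.
Macaulay duration = Σ(t·PV) / P = 374,468.5611 / 55,408.5067 = 6.75832 half-year periods.
In years: 6.75832 / 2 = 3.37916 years.

3.3792 years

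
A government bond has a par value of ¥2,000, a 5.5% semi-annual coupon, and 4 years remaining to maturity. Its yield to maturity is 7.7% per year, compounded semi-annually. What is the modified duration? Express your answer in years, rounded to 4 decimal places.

Periodic yield y = 0.0385. First find Macaulay duration:
  t   CF        PV=CF/(1+0.0385)^t    t·PV
  1        55.00        52.9610        52.9610
  2        55.00        50.9976       101.9952
  3        55.00        49.1070       147.3209
  4        55.00        47.2864       189.1458
  5        55.00        45.5334       227.6671
  6        55.00        43.8454       263.0722
  7        55.00        42.2199       295.5393
  8     2,055.00     1,519.0072    12,152.0572
  Σ                  1,850.9578    13,429.7587
P = 1,850.9578; Macaulay duration = 13,429.7587 / 1,850.9578 = 7.25557 half-year periods = 3.62779 years.
Modified duration = D_Mac / (1 + y) = 3.62779 / 1.0385 = 3.49329 years.

3.4933 years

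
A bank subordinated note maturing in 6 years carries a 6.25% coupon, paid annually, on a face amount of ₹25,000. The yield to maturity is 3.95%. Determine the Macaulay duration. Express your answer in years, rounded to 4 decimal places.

5.2349 years

Periodic yield y = 0.0395. Discount each cash flow and weight by its year:
  t   CF        PV=CF/(1+0.0395)^t    t·PV
  1     1,562.50     1,503.1265     1,503.1265
  2     1,562.50     1,446.0091     2,892.0183
  3     1,562.50     1,391.0622     4,173.1866
  4     1,562.50     1,338.2032     5,352.8126
  5     1,562.50     1,287.3527     6,436.7636
  6    26,562.50    21,053.3876   126,320.3254
  Σ                 28,019.1413   146,678.2330
Price P = Σ PV = 28,019.1413.
Macaulay duration = Σ(t·PV) / P = 146,678.2330 / 28,019.1413 = 5.23493 years.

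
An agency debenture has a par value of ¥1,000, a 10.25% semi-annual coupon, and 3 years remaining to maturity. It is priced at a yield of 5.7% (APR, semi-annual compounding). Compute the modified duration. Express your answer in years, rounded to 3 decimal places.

Periodic yield y = 0.0285. First find Macaulay duration:
  t   CF        PV=CF/(1+0.0285)^t    t·PV
  1        51.25        49.8298        49.8298
  2        51.25        48.4491        96.8981
  3        51.25        47.1065       141.3195
  4        51.25        45.8012       183.2047
  5        51.25        44.5320       222.6601
  6     1,051.25       888.1376     5,328.8253
  Σ                  1,123.8562     6,022.7376
P = 1,123.8562; Macaulay duration = 6,022.7376 / 1,123.8562 = 5.35899 half-year periods = 2.67950 years.
Modified duration = D_Mac / (1 + y) = 2.67950 / 1.0285 = 2.60525 years.

2.605 years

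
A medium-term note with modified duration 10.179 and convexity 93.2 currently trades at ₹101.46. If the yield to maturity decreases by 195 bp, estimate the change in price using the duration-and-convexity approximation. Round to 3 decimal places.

+₹21.937

Duration effect: -D_mod·Δy = -10.179 × (-0.0195) = +0.1984905
Convexity effect: ½·C·(Δy)² = 0.5 × 93.2 × (-0.0195)² = +0.01771965
ΔP/P ≈ +0.1984905 + 0.01771965 = +0.21621015
ΔP ≈ 101.46 × (+0.21621015) = +21.936681819.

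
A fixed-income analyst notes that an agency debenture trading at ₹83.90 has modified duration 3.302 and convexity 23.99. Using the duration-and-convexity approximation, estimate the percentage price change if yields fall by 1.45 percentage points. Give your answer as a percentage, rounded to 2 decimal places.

Duration effect: -D_mod·Δy = -3.302 × (-0.0145) = +0.047879
Convexity effect: ½·C·(Δy)² = 0.5 × 23.99 × (-0.0145)² = +0.00252194875
ΔP/P ≈ +0.047879 + 0.00252194875 = +0.05040094875
= +5.040094875%.

+5.04%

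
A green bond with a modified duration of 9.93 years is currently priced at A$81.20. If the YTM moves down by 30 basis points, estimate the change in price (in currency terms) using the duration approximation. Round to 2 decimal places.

Duration approximation: ΔP/P ≈ -D_mod · Δy = -9.93 × (-0.003) = +0.029790.
ΔP ≈ 81.20 × (+0.029790) = +2.418948.

+A$2.42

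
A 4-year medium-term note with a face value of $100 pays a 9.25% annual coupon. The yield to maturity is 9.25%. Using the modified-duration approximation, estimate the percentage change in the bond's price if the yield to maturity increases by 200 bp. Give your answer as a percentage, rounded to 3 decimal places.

Periodic yield y = 0.0925. Modified duration first:
  t   CF        PV=CF/(1+0.0925)^t    t·PV
  1         9.25         8.4668         8.4668
  2         9.25         7.7499        15.4999
  3         9.25         7.0938        21.2813
  4       109.25        76.6895       306.7578
  Σ                    100.0000       352.0059
P = 100.0000; D_Mac = 3.52006 yrs; D_mod = 3.52006/(1+0.0925) = 3.22202 yrs.
ΔP/P ≈ -D_mod · Δy = -3.22202 × (+0.02) = -0.064440 = -6.4440%.

-6.444%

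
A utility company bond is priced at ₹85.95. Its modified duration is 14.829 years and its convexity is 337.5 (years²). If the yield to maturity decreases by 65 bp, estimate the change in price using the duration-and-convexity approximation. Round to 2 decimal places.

Duration effect: -D_mod·Δy = -14.829 × (-0.0065) = +0.0963885
Convexity effect: ½·C·(Δy)² = 0.5 × 337.5 × (-0.0065)² = +0.0071296875
ΔP/P ≈ +0.0963885 + 0.0071296875 = +0.1035181875
ΔP ≈ 85.95 × (+0.1035181875) = +8.897388215625.

+₹8.90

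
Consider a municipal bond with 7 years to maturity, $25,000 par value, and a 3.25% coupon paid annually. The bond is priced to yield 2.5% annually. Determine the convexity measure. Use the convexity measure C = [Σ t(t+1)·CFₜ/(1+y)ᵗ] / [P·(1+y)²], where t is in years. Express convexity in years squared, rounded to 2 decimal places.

47.14

With y = 0.025:
  t   CF        PV=CF/(1+0.025)^t    t·PV        t(t+1)·PV
  1       812.50       792.6829       792.6829       1,585.3659
  2       812.50       773.3492     1,546.6984       4,640.0952
  3       812.50       754.4870     2,263.4611       9,053.8443
  4       812.50       736.0849     2,944.3396      14,721.6980
  5       812.50       718.1316     3,590.6580      21,543.9483
  6       812.50       700.6162     4,203.6972      29,425.8806
  7    25,812.50    21,715.1589   152,006.1122   1,216,048.8973
  Σ                 26,190.5107   167,347.6494   1,297,019.7294
P = 26,190.5107.
Convexity = Σ t(t+1)·PV / [P·(1+y)²] = 1,297,019.7294 / (26,190.5107 × 1.050625) = 47.13623.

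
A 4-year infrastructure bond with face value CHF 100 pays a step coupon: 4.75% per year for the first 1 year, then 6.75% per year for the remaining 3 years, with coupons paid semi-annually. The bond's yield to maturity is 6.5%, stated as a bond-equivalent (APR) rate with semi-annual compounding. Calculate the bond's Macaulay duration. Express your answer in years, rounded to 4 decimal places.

Periodic yield y = 0.0325. Discount each cash flow and weight by its period:
  t   CF        PV=CF/(1+0.0325)^t    t·PV
  1        2.375         2.3002         2.3002
  2        2.375         2.2278         4.4557
  3        3.375         3.0662         9.1987
  4        3.375         2.9697        11.8788
  5        3.375         2.8762        14.3811
  6        3.375         2.7857        16.7142
  7        3.375         2.6980        18.8861
  8      103.375        80.0378       640.3022
  Σ                     98.9617       718.1170
Price P = Σ PV = 98.9617.
Macaulay duration = Σ(t·PV) / P = 718.1170 / 98.9617 = 7.25651 half-year periods.
In years: 7.25651 / 2 = 3.62826 years.

3.6283 years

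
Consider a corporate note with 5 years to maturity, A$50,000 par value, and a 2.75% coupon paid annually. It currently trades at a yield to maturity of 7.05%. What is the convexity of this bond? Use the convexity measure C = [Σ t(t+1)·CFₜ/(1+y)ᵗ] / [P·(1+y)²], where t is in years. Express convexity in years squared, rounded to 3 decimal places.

With y = 0.0705:
  t   CF        PV=CF/(1+0.0705)^t    t·PV        t(t+1)·PV
  1     1,375.00     1,284.4465     1,284.4465       2,568.8930
  2     1,375.00     1,199.8566     2,399.7133       7,199.1398
  3     1,375.00     1,120.8376     3,362.5127      13,450.0509
  4     1,375.00     1,047.0225     4,188.0900      20,940.4499
  5    51,375.00    36,544.2015   182,721.0074   1,096,326.0446
  Σ                 41,196.3647   193,955.7699   1,140,484.5782
P = 41,196.3647.
Convexity = Σ t(t+1)·PV / [P·(1+y)²] = 1,140,484.5782 / (41,196.3647 × 1.145970) = 24.15779.

24.158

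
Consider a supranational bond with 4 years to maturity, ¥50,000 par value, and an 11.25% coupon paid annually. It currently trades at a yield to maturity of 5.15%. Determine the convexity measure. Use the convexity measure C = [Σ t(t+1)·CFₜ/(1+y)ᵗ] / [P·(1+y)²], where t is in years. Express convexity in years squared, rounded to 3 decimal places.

15.020

With y = 0.0515:
  t   CF        PV=CF/(1+0.0515)^t    t·PV        t(t+1)·PV
  1     5,625.00     5,349.5007     5,349.5007      10,699.0014
  2     5,625.00     5,087.4947    10,174.9895      30,524.9684
  3     5,625.00     4,838.3212    14,514.9636      58,059.8543
  4    55,625.00    45,502.2546   182,009.0183     910,045.0915
  Σ                 60,777.5712   212,048.4721   1,009,328.9157
P = 60,777.5712.
Convexity = Σ t(t+1)·PV / [P·(1+y)²] = 1,009,328.9157 / (60,777.5712 × 1.105652) = 15.02003.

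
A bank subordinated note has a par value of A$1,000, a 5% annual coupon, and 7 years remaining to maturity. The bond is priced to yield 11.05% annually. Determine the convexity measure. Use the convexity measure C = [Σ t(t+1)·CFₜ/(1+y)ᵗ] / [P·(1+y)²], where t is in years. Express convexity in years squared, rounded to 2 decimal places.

With y = 0.1105:
  t   CF        PV=CF/(1+0.1105)^t    t·PV        t(t+1)·PV
  1        50.00        45.0248        45.0248          90.0495
  2        50.00        40.5446        81.0892         243.2675
  3        50.00        36.5102       109.5306         438.1225
  4        50.00        32.8773       131.5091         657.5454
  5        50.00        29.6058       148.0291         888.1748
  6        50.00        26.6599       159.9594       1,119.7161
  7     1,050.00       504.1495     3,529.0466      28,232.3732
  Σ                    715.3721     4,204.1889      31,669.2490
P = 715.3721.
Convexity = Σ t(t+1)·PV / [P·(1+y)²] = 31,669.2490 / (715.3721 × 1.233210) = 35.89787.

35.90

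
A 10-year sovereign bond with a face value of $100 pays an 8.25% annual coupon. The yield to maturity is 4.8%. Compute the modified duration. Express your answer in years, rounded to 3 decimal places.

7.179 years

Periodic yield y = 0.048. First find Macaulay duration:
  t   CF        PV=CF/(1+0.048)^t    t·PV
  1         8.25         7.8721         7.8721
  2         8.25         7.5116        15.0232
  3         8.25         7.1675        21.5026
  4         8.25         6.8393        27.3570
  5         8.25         6.5260        32.6300
  6         8.25         6.2271        37.3626
  7         8.25         5.9419        41.5933
  8         8.25         5.6697        45.3580
  9         8.25         5.4101        48.6906
  10      108.25        67.7353       677.3530
  Σ                    126.9006       954.7425
P = 126.9006; Macaulay duration = 954.7425 / 126.9006 = 7.52354 years.
Modified duration = D_Mac / (1 + y) = 7.52354 / 1.048 = 7.17895 years.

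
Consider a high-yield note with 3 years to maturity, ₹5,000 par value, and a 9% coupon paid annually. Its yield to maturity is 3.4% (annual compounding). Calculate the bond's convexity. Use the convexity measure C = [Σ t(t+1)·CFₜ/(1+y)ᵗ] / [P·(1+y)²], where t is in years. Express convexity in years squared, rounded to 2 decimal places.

With y = 0.034:
  t   CF        PV=CF/(1+0.034)^t    t·PV        t(t+1)·PV
  1       450.00       435.2031       435.2031         870.4062
  2       450.00       420.8927       841.7855       2,525.3564
  3     5,450.00     4,929.8634    14,789.5902      59,158.3608
  Σ                  5,785.9592    16,066.5788      62,554.1235
P = 5,785.9592.
Convexity = Σ t(t+1)·PV / [P·(1+y)²] = 62,554.1235 / (5,785.9592 × 1.069156) = 10.11206.

10.11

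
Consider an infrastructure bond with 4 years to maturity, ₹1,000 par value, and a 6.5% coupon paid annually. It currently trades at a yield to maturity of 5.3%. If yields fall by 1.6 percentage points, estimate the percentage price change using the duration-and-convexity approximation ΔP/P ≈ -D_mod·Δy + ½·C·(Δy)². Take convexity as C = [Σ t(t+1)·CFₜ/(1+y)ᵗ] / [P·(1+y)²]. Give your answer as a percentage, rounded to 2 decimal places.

+5.76%

With y = 0.053:
  t   CF        PV=CF/(1+0.053)^t    t·PV        t(t+1)·PV
  1        65.00        61.7284        61.7284         123.4568
  2        65.00        58.6215       117.2429         351.7287
  3        65.00        55.6709       167.0127         668.0508
  4     1,065.00       866.2358     3,464.9432      17,324.7158
  Σ                  1,042.2565     3,810.9272      18,467.9521
P = 1,042.2565; D_Mac = 3.65642 yrs; D_mod = 3.47238 yrs; C = 15.98039.
Duration effect: -3.47238 × (-0.016) = +0.055558
Convexity effect: 0.5 × 15.98039 × (-0.016)² = +0.0020455
ΔP/P ≈ +0.055558 + 0.0020455 = +0.057604 = +5.7604%.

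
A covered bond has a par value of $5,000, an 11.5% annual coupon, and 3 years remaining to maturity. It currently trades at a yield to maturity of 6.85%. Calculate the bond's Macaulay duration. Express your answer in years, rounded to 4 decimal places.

Periodic yield y = 0.0685. Discount each cash flow and weight by its year:
  t   CF        PV=CF/(1+0.0685)^t    t·PV
  1       575.00       538.1376       538.1376
  2       575.00       503.6383     1,007.2767
  3     5,575.00     4,570.0536    13,710.1608
  Σ                  5,611.8295    15,255.5750
Price P = Σ PV = 5,611.8295.
Macaulay duration = Σ(t·PV) / P = 15,255.5750 / 5,611.8295 = 2.71847 years.

2.7185 years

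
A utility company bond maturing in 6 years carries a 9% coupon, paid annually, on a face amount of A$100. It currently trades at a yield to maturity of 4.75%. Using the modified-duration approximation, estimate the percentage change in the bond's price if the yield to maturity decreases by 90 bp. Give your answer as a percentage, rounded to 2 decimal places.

+4.30%

Periodic yield y = 0.0475. Modified duration first:
  t   CF        PV=CF/(1+0.0475)^t    t·PV
  1         9.00         8.5919         8.5919
  2         9.00         8.2023        16.4046
  3         9.00         7.8303        23.4910
  4         9.00         7.4753        29.9010
  5         9.00         7.1363        35.6814
  6       109.00        82.5092       495.0551
  Σ                    121.7452       609.1251
P = 121.7452; D_Mac = 5.00328 yrs; D_mod = 5.00328/(1+0.0475) = 4.77640 yrs.
ΔP/P ≈ -D_mod · Δy = -4.77640 × (-0.009) = +0.042988 = +4.2988%.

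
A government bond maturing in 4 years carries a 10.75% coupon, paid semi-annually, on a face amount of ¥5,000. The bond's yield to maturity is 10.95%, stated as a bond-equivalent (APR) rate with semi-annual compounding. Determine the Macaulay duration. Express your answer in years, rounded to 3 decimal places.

3.352 years

Periodic yield y = 0.05475. Discount each cash flow and weight by its period:
  t   CF        PV=CF/(1+0.05475)^t    t·PV
  1       268.75       254.7997       254.7997
  2       268.75       241.5736       483.1471
  3       268.75       229.0340       687.1019
  4       268.75       217.1453       868.5810
  5       268.75       205.8737     1,029.3683
  6       268.75       195.1872     1,171.1230
  7       268.75       185.0554     1,295.3877
  8     5,268.75     3,439.6268    27,517.0141
  Σ                  4,968.2955    33,306.5229
Price P = Σ PV = 4,968.2955.
Macaulay duration = Σ(t·PV) / P = 33,306.5229 / 4,968.2955 = 6.70381 half-year periods.
In years: 6.70381 / 2 = 3.35191 years.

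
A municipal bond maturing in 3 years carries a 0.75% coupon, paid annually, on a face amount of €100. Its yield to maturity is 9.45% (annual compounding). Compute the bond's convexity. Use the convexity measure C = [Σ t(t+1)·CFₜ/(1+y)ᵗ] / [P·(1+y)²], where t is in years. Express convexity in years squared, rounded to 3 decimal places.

With y = 0.0945:
  t   CF        PV=CF/(1+0.0945)^t    t·PV        t(t+1)·PV
  1         0.75         0.6852         0.6852           1.3705
  2         0.75         0.6261         1.2522           3.7565
  3       100.75        76.8418       230.5255         922.1021
  Σ                     78.1532       232.4629         927.2291
P = 78.1532.
Convexity = Σ t(t+1)·PV / [P·(1+y)²] = 927.2291 / (78.1532 × 1.197930) = 9.90396.

9.904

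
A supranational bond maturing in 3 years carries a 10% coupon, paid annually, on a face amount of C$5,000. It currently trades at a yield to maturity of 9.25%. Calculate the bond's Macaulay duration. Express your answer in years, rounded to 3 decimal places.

2.738 years

Periodic yield y = 0.0925. Discount each cash flow and weight by its year:
  t   CF        PV=CF/(1+0.0925)^t    t·PV
  1       500.00       457.6659       457.6659
  2       500.00       418.9162       837.8323
  3     5,500.00     4,217.9201    12,653.7604
  Σ                  5,094.5022    13,949.2586
Price P = Σ PV = 5,094.5022.
Macaulay duration = Σ(t·PV) / P = 13,949.2586 / 5,094.5022 = 2.73810 years.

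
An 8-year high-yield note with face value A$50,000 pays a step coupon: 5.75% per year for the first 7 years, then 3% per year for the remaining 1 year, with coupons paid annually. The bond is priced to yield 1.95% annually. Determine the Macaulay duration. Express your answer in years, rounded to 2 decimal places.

6.79 years

Periodic yield y = 0.0195. Discount each cash flow and weight by its year:
  t   CF        PV=CF/(1+0.0195)^t    t·PV
  1     2,875.00     2,820.0098     2,820.0098
  2     2,875.00     2,766.0714     5,532.1428
  3     2,875.00     2,713.1647     8,139.4941
  4     2,875.00     2,661.2699    10,645.0798
  5     2,875.00     2,610.3678    13,051.8388
  6     2,875.00     2,560.4392    15,362.6352
  7     2,875.00     2,511.4656    17,580.2594
  8    51,500.00    44,127.5066   353,020.0524
  Σ                 62,770.2950   426,151.5124
Price P = Σ PV = 62,770.2950.
Macaulay duration = Σ(t·PV) / P = 426,151.5124 / 62,770.2950 = 6.78906 years.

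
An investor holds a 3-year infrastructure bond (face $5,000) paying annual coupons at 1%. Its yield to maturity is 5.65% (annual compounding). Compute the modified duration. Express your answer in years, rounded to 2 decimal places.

Periodic yield y = 0.0565. First find Macaulay duration:
  t   CF        PV=CF/(1+0.0565)^t    t·PV
  1        50.00        47.3261        47.3261
  2        50.00        44.7952        89.5903
  3     5,050.00     4,282.3570    12,847.0711
  Σ                  4,374.4783    12,983.9875
P = 4,374.4783; Macaulay duration = 12,983.9875 / 4,374.4783 = 2.96812 years.
Modified duration = D_Mac / (1 + y) = 2.96812 / 1.0565 = 2.80939 years.

2.81 years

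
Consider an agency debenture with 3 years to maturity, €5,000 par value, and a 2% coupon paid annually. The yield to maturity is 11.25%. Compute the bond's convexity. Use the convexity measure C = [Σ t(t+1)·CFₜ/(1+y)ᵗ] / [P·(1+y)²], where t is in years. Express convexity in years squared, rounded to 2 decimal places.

With y = 0.1125:
  t   CF        PV=CF/(1+0.1125)^t    t·PV        t(t+1)·PV
  1       100.00        89.8876        89.8876         179.7753
  2       100.00        80.7979       161.5958         484.7873
  3     5,100.00     3,703.9927    11,111.9780      44,447.9119
  Σ                  3,874.6782    11,363.4614      45,112.4744
P = 3,874.6782.
Convexity = Σ t(t+1)·PV / [P·(1+y)²] = 45,112.4744 / (3,874.6782 × 1.237656) = 9.40721.

9.41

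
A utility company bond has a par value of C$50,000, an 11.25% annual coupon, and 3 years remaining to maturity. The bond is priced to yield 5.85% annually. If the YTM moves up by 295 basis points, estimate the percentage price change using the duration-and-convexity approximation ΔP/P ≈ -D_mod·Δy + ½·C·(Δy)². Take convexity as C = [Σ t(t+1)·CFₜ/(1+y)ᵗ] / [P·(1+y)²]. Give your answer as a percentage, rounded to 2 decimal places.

With y = 0.0585:
  t   CF        PV=CF/(1+0.0585)^t    t·PV        t(t+1)·PV
  1     5,625.00     5,314.1238     5,314.1238      10,628.2475
  2     5,625.00     5,020.4287    10,040.8574      30,122.5721
  3    55,625.00    46,902.6560   140,707.9681     562,831.8724
  Σ                 57,237.2085   156,062.9492     603,582.6920
P = 57,237.2085; D_Mac = 2.72660 yrs; D_mod = 2.57591 yrs; C = 9.41188.
Duration effect: -2.57591 × (+0.0295) = -0.075989
Convexity effect: 0.5 × 9.41188 × (0.0295)² = +0.0040953
ΔP/P ≈ -0.075989 + 0.0040953 = -0.071894 = -7.1894%.

-7.19%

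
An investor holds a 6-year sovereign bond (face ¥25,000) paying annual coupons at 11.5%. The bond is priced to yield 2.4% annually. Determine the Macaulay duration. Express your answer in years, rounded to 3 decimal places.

Periodic yield y = 0.024. Discount each cash flow and weight by its year:
  t   CF        PV=CF/(1+0.024)^t    t·PV
  1     2,875.00     2,807.6172     2,807.6172
  2     2,875.00     2,741.8137     5,483.6273
  3     2,875.00     2,677.5524     8,032.6572
  4     2,875.00     2,614.7973    10,459.1891
  5     2,875.00     2,553.5130    12,767.5648
  6    27,875.00    24,177.7084   145,066.2507
  Σ                 37,573.0019   184,616.9062
Price P = Σ PV = 37,573.0019.
Macaulay duration = Σ(t·PV) / P = 184,616.9062 / 37,573.0019 = 4.91355 years.

4.914 years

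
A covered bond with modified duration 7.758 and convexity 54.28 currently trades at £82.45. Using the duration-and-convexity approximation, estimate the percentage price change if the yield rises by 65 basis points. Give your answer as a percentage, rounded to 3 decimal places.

Duration effect: -D_mod·Δy = -7.758 × (+0.0065) = -0.050427
Convexity effect: ½·C·(Δy)² = 0.5 × 54.28 × (0.0065)² = +0.001146665
ΔP/P ≈ -0.050427 + 0.001146665 = -0.049280335
= -4.9280335%.

-4.928%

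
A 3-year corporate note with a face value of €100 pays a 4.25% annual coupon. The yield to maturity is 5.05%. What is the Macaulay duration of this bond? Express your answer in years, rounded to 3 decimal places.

Periodic yield y = 0.0505. Discount each cash flow and weight by its year:
  t   CF        PV=CF/(1+0.0505)^t    t·PV
  1         4.25         4.0457         4.0457
  2         4.25         3.8512         7.7024
  3       104.25        89.9265       269.7796
  Σ                     97.8234       281.5277
Price P = Σ PV = 97.8234.
Macaulay duration = Σ(t·PV) / P = 281.5277 / 97.8234 = 2.87792 years.

2.878 years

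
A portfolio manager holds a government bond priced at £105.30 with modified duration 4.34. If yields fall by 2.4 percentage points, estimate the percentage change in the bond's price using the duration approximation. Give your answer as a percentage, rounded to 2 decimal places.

Duration approximation: ΔP/P ≈ -D_mod · Δy = -4.34 × (-0.024) = +0.104160.
As a percentage: +10.4160%.

+10.42%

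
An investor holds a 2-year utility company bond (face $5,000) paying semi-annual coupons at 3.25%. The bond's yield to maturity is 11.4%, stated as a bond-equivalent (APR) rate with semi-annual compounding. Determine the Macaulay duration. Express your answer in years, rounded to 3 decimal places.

1.948 years

Periodic yield y = 0.057. Discount each cash flow and weight by its period:
  t   CF        PV=CF/(1+0.057)^t    t·PV
  1        81.25        76.8685        76.8685
  2        81.25        72.7233       145.4465
  3        81.25        68.8016       206.4047
  4     5,081.25     4,070.7142    16,282.8569
  Σ                  4,289.1076    16,711.5766
Price P = Σ PV = 4,289.1076.
Macaulay duration = Σ(t·PV) / P = 16,711.5766 / 4,289.1076 = 3.89628 half-year periods.
In years: 3.89628 / 2 = 1.94814 years.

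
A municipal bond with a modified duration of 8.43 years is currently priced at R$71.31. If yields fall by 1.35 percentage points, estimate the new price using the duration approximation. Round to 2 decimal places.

Duration approximation: ΔP/P ≈ -D_mod · Δy = -8.43 × (-0.0135) = +0.113805.
New price ≈ 71.31 × (1 + 0.113805) = 79.42543455.

R$79.43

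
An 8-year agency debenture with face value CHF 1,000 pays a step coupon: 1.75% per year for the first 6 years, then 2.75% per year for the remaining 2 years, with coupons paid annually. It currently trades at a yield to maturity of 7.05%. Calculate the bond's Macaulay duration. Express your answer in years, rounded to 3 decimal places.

7.413 years

Periodic yield y = 0.0705. Discount each cash flow and weight by its year:
  t   CF        PV=CF/(1+0.0705)^t    t·PV
  1        17.50        16.3475        16.3475
  2        17.50        15.2709        30.5418
  3        17.50        14.2652        42.7956
  4        17.50        13.3257        53.3030
  5        17.50        12.4481        62.2407
  6        17.50        11.6283        69.7701
  7        27.50        17.0697       119.4879
  8     1,027.50       595.7835     4,766.2678
  Σ                    696.1390     5,160.7545
Price P = Σ PV = 696.1390.
Macaulay duration = Σ(t·PV) / P = 5,160.7545 / 696.1390 = 7.41340 years.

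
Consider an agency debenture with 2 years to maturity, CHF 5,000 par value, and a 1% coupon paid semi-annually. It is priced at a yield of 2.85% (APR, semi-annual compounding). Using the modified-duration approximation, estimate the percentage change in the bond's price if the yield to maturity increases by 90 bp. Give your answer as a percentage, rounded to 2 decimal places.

-1.76%

Periodic yield y = 0.01425. Modified duration first:
  t   CF        PV=CF/(1+0.01425)^t    t·PV
  1        25.00        24.6488        24.6488
  2        25.00        24.3024        48.6049
  3        25.00        23.9610        71.8830
  4     5,025.00     4,748.4952    18,993.9807
  Σ                  4,821.4074    19,139.1173
P = 4,821.4074; D_Mac = 3.96961 half-year periods = 1.98481 yrs; D_mod = 1.98481/(1+0.01425) = 1.95692 yrs.
ΔP/P ≈ -D_mod · Δy = -1.95692 × (+0.009) = -0.017612 = -1.7612%.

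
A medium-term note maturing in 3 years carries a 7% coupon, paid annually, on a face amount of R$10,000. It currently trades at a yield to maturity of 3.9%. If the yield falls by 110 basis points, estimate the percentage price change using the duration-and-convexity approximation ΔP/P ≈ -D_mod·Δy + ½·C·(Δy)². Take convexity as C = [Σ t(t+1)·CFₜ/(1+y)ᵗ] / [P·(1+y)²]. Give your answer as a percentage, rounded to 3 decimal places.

With y = 0.039:
  t   CF        PV=CF/(1+0.039)^t    t·PV        t(t+1)·PV
  1       700.00       673.7247       673.7247       1,347.4495
  2       700.00       648.4357     1,296.8715       3,890.6144
  3    10,700.00     9,539.7531    28,619.2593     114,477.0373
  Σ                 10,861.9136    30,589.8555     119,715.1012
P = 10,861.9136; D_Mac = 2.81625 yrs; D_mod = 2.71054 yrs; C = 10.20967.
Duration effect: -2.71054 × (-0.011) = +0.029816
Convexity effect: 0.5 × 10.20967 × (-0.011)² = +0.0006177
ΔP/P ≈ +0.029816 + 0.0006177 = +0.030434 = +3.0434%.

+3.043%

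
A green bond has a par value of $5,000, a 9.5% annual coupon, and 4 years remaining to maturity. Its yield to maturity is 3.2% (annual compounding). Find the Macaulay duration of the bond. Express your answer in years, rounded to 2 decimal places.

3.56 years

Periodic yield y = 0.032. Discount each cash flow and weight by its year:
  t   CF        PV=CF/(1+0.032)^t    t·PV
  1       475.00       460.2713       460.2713
  2       475.00       445.9993       891.9987
  3       475.00       432.1699     1,296.5097
  4     5,475.00     4,826.8670    19,307.4681
  Σ                  6,165.3076    21,956.2478
Price P = Σ PV = 6,165.3076.
Macaulay duration = Σ(t·PV) / P = 21,956.2478 / 6,165.3076 = 3.56126 years.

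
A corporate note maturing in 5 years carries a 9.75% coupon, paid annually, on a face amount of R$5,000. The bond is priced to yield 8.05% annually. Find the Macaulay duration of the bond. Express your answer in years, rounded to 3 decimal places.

Periodic yield y = 0.0805. Discount each cash flow and weight by its year:
  t   CF        PV=CF/(1+0.0805)^t    t·PV
  1       487.50       451.1800       451.1800
  2       487.50       417.5660       835.1319
  3       487.50       386.4562     1,159.3687
  4       487.50       357.6643     1,430.6570
  5     5,487.50     3,726.0671    18,630.3357
  Σ                  5,338.9336    22,506.6733
Price P = Σ PV = 5,338.9336.
Macaulay duration = Σ(t·PV) / P = 22,506.6733 / 5,338.9336 = 4.21557 years.

4.216 years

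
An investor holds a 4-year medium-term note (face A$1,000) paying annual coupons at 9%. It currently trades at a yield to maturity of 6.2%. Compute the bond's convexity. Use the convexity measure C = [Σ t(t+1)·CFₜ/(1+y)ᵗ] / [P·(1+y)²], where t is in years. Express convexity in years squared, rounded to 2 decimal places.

15.11

With y = 0.062:
  t   CF        PV=CF/(1+0.062)^t    t·PV        t(t+1)·PV
  1        90.00        84.7458        84.7458         169.4915
  2        90.00        79.7983       159.5965         478.7896
  3        90.00        75.1396       225.4188         901.6754
  4     1,090.00       856.8966     3,427.5865      17,137.9324
  Σ                  1,096.5803     3,897.3476      18,687.8890
P = 1,096.5803.
Convexity = Σ t(t+1)·PV / [P·(1+y)²] = 18,687.8890 / (1,096.5803 × 1.127844) = 15.11022.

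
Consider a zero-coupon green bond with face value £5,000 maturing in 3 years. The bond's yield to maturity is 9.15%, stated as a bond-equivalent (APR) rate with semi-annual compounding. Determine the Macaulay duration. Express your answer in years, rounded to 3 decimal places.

A zero-coupon bond has a single cash flow at maturity, so its Macaulay duration equals its maturity: 3 years.
(Equivalently: 6 semi-annual periods ÷ 2 = 3 years.)

3.000 years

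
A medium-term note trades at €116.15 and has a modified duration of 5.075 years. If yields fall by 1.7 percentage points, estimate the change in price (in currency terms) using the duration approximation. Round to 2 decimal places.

+€10.02

Duration approximation: ΔP/P ≈ -D_mod · Δy = -5.075 × (-0.017) = +0.086275.
ΔP ≈ 116.15 × (+0.086275) = +10.02084125.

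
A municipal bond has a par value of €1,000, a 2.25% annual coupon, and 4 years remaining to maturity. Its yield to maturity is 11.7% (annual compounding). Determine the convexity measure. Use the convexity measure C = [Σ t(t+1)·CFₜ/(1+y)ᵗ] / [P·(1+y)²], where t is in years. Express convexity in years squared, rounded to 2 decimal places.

With y = 0.117:
  t   CF        PV=CF/(1+0.117)^t    t·PV        t(t+1)·PV
  1        22.50        20.1432        20.1432          40.2865
  2        22.50        18.0333        36.0667         108.2000
  3        22.50        16.1444        48.4333         193.7333
  4     1,022.50       656.8264     2,627.3057      13,136.5287
  Σ                    711.1475     2,731.9490      13,478.7485
P = 711.1475.
Convexity = Σ t(t+1)·PV / [P·(1+y)²] = 13,478.7485 / (711.1475 × 1.247689) = 15.19090.

15.19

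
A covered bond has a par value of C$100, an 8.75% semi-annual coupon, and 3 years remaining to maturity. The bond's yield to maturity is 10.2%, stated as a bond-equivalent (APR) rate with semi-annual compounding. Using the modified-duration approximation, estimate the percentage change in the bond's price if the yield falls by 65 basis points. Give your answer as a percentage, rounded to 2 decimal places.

Periodic yield y = 0.051. Modified duration first:
  t   CF        PV=CF/(1+0.051)^t    t·PV
  1        4.375         4.1627         4.1627
  2        4.375         3.9607         7.9214
  3        4.375         3.7685        11.3055
  4        4.375         3.5856        14.3426
  5        4.375         3.4117        17.0583
  6      104.375        77.4426       464.6559
  Σ                     96.3319       519.4464
P = 96.3319; D_Mac = 5.39226 half-year periods = 2.69613 yrs; D_mod = 2.69613/(1+0.051) = 2.56530 yrs.
ΔP/P ≈ -D_mod · Δy = -2.56530 × (-0.0065) = +0.016674 = +1.6674%.

+1.67%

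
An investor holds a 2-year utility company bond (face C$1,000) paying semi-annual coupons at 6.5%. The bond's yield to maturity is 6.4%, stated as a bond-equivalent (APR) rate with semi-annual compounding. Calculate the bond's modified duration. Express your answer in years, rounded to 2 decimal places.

1.85 years

Periodic yield y = 0.032. First find Macaulay duration:
  t   CF        PV=CF/(1+0.032)^t    t·PV
  1        32.50        31.4922        31.4922
  2        32.50        30.5157        61.0315
  3        32.50        29.5695        88.7086
  4     1,032.50       910.2722     3,641.0887
  Σ                  1,001.8497     3,822.3210
P = 1,001.8497; Macaulay duration = 3,822.3210 / 1,001.8497 = 3.81526 half-year periods = 1.90763 years.
Modified duration = D_Mac / (1 + y) = 1.90763 / 1.032 = 1.84848 years.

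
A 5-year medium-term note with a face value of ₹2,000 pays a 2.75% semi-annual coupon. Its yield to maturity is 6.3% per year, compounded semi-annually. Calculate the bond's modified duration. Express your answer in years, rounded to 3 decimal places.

Periodic yield y = 0.0315. First find Macaulay duration:
  t   CF        PV=CF/(1+0.0315)^t    t·PV
  1        27.50        26.6602        26.6602
  2        27.50        25.8461        51.6921
  3        27.50        25.0568        75.1703
  4        27.50        24.2916        97.1663
  5        27.50        23.5498       117.7488
  6        27.50        22.8306       136.9836
  7        27.50        22.1334       154.9338
  8        27.50        21.4575       171.6599
  9        27.50        20.8022       187.2199
  10    2,027.50     1,486.8547    14,868.5473
  Σ                  1,699.4828    15,887.7823
P = 1,699.4828; Macaulay duration = 15,887.7823 / 1,699.4828 = 9.34860 half-year periods = 4.67430 years.
Modified duration = D_Mac / (1 + y) = 4.67430 / 1.0315 = 4.53156 years.

4.532 years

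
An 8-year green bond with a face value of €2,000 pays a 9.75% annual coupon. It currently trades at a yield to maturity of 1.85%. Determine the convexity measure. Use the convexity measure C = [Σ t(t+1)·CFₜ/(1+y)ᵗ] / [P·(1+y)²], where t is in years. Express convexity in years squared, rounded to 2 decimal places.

50.60

With y = 0.0185:
  t   CF        PV=CF/(1+0.0185)^t    t·PV        t(t+1)·PV
  1       195.00       191.4580       191.4580         382.9161
  2       195.00       187.9804       375.9608       1,127.8823
  3       195.00       184.5659       553.6978       2,214.7910
  4       195.00       181.2135       724.8539       3,624.2694
  5       195.00       177.9219       889.6096       5,337.6575
  6       195.00       174.6901     1,048.1409       7,336.9862
  7       195.00       171.5171     1,200.6196       9,604.9566
  8     2,195.00     1,895.5981    15,164.7846     136,483.0611
  Σ                  3,164.9450    20,149.1250     166,112.5201
P = 3,164.9450.
Convexity = Σ t(t+1)·PV / [P·(1+y)²] = 166,112.5201 / (3,164.9450 × 1.037342) = 50.59576.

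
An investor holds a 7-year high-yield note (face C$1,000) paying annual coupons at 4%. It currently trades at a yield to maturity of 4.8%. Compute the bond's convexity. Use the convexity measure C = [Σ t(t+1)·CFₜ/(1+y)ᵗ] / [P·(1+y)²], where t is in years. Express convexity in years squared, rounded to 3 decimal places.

With y = 0.048:
  t   CF        PV=CF/(1+0.048)^t    t·PV        t(t+1)·PV
  1        40.00        38.1679        38.1679          76.3359
  2        40.00        36.4198        72.8396         218.5187
  3        40.00        34.7517       104.2551         417.0205
  4        40.00        33.1600       132.6401         663.2005
  5        40.00        31.6412       158.2062         949.2374
  6        40.00        30.1920       181.1522       1,268.0652
  7     1,040.00       749.0389     5,243.2722      41,946.1773
  Σ                    953.3716     5,930.5333      45,538.5555
P = 953.3716.
Convexity = Σ t(t+1)·PV / [P·(1+y)²] = 45,538.5555 / (953.3716 × 1.098304) = 43.49051.

43.491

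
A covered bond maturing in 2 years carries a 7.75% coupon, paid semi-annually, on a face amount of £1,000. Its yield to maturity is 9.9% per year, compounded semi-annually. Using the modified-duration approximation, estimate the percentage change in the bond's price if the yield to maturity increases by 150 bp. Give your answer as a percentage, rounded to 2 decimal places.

-2.70%

Periodic yield y = 0.0495. Modified duration first:
  t   CF        PV=CF/(1+0.0495)^t    t·PV
  1        38.75        36.9223        36.9223
  2        38.75        35.1809        70.3618
  3        38.75        33.5216       100.5647
  4     1,038.75       856.2119     3,424.8476
  Σ                    961.8367     3,632.6965
P = 961.8367; D_Mac = 3.77683 half-year periods = 1.88842 yrs; D_mod = 1.88842/(1+0.0495) = 1.79935 yrs.
ΔP/P ≈ -D_mod · Δy = -1.79935 × (+0.015) = -0.026990 = -2.6990%.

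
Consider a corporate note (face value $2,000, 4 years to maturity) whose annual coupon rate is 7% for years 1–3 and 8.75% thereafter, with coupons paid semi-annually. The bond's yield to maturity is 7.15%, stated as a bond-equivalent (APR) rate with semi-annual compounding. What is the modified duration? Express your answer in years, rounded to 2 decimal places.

Periodic yield y = 0.03575. First find Macaulay duration:
  t   CF        PV=CF/(1+0.03575)^t    t·PV
  1        70.00        67.5839        67.5839
  2        70.00        65.2511       130.5023
  3        70.00        62.9989       188.9968
  4        70.00        60.8245       243.2978
  5        70.00        58.7250       293.6252
  6        70.00        56.6981       340.1885
  7        87.50        68.4264       478.9845
  8     2,087.50     1,576.1115    12,608.8923
  Σ                  2,016.6194    14,352.0714
P = 2,016.6194; Macaulay duration = 14,352.0714 / 2,016.6194 = 7.11690 half-year periods = 3.55845 years.
Modified duration = D_Mac / (1 + y) = 3.55845 / 1.03575 = 3.43562 years.

3.44 years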